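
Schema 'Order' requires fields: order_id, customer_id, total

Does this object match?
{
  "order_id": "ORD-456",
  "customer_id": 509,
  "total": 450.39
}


Checking required fields... All present.
Valid - all required fields present


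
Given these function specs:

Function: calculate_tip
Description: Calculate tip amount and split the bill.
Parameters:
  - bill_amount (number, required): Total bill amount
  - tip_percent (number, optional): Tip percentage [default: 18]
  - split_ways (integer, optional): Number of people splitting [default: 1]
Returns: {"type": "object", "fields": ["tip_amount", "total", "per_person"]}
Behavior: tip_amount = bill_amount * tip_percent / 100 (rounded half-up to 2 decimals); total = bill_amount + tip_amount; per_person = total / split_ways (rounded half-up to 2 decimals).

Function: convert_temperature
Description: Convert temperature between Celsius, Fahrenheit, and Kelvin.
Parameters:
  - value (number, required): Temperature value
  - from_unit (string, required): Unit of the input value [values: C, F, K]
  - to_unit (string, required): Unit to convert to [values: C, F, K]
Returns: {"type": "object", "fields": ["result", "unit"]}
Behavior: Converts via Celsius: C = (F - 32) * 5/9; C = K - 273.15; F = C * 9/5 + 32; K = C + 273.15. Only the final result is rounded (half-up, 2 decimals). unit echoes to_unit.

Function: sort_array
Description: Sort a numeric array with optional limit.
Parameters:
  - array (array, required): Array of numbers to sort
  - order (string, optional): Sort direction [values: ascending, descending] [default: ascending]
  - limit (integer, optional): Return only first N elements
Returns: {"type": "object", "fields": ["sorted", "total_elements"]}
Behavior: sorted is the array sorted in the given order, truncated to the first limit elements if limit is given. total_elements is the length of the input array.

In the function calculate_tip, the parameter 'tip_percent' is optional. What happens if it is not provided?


The calculate_tip spec declares:
  - tip_percent (number, optional): Tip percentage [default: 18]
It defaults to 18


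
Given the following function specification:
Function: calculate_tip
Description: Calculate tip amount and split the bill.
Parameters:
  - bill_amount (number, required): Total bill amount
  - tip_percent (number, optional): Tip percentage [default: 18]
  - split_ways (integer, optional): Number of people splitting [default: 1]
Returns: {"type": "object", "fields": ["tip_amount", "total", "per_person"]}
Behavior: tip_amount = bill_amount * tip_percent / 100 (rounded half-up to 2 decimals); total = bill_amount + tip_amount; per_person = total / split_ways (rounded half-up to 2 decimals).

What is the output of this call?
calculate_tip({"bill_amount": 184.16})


Defaults applied: tip_percent=18, split_ways=1
tip_amount = 184.16 * 18/100 = 33.1488 -> 33.15
total = 184.16 + 33.15 = 217.31
per_person = 217.31 / 1 = 217.31 -> 217.31
Output:
{"tip_amount": 33.15, "total": 217.31, "per_person": 217.31}


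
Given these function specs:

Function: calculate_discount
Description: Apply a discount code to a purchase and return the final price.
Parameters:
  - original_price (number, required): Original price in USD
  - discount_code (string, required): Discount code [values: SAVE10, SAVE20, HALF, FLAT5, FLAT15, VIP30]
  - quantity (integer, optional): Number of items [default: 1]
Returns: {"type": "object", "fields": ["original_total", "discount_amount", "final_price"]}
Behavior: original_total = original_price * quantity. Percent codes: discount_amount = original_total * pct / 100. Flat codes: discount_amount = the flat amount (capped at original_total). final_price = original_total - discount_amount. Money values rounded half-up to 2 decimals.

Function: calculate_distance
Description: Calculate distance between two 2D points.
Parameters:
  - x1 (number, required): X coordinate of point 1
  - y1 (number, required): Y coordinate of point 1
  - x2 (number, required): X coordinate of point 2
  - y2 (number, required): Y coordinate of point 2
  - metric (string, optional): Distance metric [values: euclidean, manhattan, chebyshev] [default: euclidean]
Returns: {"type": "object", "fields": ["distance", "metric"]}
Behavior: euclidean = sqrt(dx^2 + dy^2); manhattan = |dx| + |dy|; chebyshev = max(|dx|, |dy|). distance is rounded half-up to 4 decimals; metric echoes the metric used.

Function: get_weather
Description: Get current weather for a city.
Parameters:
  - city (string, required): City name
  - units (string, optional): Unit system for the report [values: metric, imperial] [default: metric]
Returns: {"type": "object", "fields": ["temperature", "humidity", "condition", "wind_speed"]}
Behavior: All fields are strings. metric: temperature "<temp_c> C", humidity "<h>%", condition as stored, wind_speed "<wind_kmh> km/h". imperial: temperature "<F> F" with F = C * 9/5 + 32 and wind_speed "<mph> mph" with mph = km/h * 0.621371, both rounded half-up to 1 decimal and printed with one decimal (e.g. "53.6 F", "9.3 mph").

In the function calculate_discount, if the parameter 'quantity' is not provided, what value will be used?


The calculate_discount spec declares:
  - quantity (integer, optional): Number of items [default: 1]
Default:
1


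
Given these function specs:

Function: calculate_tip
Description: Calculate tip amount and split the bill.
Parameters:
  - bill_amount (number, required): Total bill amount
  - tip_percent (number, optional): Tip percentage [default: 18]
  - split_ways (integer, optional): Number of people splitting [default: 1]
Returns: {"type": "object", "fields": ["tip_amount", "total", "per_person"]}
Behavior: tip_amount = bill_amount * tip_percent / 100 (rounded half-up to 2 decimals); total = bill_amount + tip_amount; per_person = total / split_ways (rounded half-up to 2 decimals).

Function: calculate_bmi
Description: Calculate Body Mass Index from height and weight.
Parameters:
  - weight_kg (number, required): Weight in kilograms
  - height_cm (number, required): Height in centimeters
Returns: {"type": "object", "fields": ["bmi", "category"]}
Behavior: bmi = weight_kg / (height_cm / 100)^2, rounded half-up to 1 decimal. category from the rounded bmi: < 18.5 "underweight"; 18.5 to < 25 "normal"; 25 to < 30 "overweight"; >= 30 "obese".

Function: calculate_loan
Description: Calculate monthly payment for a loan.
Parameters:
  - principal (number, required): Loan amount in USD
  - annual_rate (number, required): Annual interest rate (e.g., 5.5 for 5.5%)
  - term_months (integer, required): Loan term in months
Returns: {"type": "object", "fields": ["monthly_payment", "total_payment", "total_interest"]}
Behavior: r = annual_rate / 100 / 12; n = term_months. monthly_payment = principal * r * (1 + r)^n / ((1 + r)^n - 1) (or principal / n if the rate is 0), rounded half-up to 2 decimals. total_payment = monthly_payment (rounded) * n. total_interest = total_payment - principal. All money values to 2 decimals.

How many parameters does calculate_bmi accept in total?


Parameters of calculate_bmi: weight_kg (required), height_cm (required)
Total:
2


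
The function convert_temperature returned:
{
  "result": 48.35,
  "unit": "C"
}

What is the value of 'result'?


48.35


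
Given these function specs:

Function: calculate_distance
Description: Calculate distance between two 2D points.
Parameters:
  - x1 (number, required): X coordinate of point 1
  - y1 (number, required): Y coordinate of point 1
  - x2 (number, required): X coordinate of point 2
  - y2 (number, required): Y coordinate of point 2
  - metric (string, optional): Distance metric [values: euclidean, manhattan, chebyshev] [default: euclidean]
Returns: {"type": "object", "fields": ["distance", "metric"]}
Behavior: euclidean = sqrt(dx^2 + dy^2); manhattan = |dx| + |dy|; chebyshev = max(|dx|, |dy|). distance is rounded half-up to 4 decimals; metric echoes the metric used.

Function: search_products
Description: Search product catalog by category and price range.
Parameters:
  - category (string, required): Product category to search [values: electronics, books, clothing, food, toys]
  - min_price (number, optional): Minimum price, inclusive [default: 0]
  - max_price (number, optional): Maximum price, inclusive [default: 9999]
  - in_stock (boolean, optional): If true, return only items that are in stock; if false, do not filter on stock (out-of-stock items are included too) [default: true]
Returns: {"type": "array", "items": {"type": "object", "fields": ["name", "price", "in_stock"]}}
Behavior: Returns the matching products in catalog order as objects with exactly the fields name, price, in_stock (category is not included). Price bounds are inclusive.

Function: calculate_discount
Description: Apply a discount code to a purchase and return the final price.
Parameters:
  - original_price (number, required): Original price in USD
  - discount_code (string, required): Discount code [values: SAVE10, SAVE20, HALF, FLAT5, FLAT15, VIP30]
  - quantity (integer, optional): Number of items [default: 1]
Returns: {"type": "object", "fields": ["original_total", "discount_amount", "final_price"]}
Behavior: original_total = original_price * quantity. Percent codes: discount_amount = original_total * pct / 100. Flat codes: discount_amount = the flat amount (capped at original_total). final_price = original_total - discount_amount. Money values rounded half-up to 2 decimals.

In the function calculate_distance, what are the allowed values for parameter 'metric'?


The calculate_distance spec declares:
  - metric (string, optional): Distance metric [values: euclidean, manhattan, chebyshev] [default: euclidean]
Allowed values:
euclidean, manhattan, chebyshev


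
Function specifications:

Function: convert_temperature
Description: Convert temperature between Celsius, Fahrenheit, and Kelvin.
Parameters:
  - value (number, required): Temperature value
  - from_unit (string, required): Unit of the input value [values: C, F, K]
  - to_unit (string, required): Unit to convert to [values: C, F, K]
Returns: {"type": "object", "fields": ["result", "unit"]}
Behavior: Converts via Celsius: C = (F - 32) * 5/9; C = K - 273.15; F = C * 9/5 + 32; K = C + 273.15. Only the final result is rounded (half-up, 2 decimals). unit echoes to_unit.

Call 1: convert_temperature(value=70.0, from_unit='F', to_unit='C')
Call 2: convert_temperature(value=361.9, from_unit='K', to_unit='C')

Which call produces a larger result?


Call 1:
  To C: (70 - 32) * 5/9 = 21.111111
  Target is C: 21.111111
  Round to 2 decimals: 21.11
  -> 21.11 C
Call 2:
  To C: 361.9 - 273.15 = 88.75
  Target is C: 88.75
  Round to 2 decimals: 88.75
  -> 88.75 C
Call 2 (88.75 C)


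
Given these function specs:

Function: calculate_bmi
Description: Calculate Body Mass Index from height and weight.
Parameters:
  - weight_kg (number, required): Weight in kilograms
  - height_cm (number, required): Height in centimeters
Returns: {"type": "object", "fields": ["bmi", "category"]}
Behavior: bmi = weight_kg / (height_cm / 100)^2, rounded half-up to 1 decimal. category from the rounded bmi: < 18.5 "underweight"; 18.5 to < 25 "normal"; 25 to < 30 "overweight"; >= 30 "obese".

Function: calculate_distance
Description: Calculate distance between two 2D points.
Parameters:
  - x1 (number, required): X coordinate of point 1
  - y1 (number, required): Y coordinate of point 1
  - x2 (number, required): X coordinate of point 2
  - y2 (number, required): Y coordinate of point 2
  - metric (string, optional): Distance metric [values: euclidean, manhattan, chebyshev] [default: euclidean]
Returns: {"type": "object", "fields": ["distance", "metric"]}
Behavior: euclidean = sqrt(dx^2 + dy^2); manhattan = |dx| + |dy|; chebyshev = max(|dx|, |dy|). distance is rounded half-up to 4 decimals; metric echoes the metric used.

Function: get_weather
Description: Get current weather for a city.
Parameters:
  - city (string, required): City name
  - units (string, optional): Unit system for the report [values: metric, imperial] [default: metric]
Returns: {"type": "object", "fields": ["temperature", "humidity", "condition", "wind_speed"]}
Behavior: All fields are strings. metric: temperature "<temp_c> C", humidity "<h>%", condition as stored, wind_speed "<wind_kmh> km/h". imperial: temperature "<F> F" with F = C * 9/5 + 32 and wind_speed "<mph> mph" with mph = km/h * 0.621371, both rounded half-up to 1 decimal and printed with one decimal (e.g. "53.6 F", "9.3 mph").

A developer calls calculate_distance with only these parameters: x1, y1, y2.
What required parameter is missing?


Required parameters: x1, y1, x2, y2
Provided: x1, y1, y2
Missing: x2
x2


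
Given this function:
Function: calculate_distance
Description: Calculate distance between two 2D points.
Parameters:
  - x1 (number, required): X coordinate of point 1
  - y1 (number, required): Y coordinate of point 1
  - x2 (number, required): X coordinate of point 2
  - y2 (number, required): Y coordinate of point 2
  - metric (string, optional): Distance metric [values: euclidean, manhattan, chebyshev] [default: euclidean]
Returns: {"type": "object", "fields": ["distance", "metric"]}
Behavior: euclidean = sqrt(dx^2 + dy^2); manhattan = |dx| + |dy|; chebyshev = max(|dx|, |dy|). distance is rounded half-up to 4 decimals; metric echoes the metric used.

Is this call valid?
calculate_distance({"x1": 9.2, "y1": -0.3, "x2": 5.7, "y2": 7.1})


Checking all required parameters present and types match... All valid.
Valid


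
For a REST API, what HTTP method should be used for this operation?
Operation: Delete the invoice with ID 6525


GET = read, POST = create, PUT = update/replace, DELETE = remove
This operation is a removal.
DELETE


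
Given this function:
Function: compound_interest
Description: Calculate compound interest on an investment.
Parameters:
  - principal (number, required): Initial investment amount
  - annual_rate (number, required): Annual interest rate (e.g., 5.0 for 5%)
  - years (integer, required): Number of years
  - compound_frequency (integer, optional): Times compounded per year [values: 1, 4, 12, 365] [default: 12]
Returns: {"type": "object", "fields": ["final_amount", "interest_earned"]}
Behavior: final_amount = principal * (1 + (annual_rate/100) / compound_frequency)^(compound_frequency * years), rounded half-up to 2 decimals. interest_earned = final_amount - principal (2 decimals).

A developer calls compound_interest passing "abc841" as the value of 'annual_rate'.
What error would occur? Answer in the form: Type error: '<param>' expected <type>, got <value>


Spec: 'annual_rate' is declared as number; "abc841" is a string.
Type error: 'annual_rate' expected number, got "abc841"


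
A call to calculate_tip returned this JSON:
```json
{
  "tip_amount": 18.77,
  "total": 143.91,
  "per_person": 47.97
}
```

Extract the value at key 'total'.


143.91


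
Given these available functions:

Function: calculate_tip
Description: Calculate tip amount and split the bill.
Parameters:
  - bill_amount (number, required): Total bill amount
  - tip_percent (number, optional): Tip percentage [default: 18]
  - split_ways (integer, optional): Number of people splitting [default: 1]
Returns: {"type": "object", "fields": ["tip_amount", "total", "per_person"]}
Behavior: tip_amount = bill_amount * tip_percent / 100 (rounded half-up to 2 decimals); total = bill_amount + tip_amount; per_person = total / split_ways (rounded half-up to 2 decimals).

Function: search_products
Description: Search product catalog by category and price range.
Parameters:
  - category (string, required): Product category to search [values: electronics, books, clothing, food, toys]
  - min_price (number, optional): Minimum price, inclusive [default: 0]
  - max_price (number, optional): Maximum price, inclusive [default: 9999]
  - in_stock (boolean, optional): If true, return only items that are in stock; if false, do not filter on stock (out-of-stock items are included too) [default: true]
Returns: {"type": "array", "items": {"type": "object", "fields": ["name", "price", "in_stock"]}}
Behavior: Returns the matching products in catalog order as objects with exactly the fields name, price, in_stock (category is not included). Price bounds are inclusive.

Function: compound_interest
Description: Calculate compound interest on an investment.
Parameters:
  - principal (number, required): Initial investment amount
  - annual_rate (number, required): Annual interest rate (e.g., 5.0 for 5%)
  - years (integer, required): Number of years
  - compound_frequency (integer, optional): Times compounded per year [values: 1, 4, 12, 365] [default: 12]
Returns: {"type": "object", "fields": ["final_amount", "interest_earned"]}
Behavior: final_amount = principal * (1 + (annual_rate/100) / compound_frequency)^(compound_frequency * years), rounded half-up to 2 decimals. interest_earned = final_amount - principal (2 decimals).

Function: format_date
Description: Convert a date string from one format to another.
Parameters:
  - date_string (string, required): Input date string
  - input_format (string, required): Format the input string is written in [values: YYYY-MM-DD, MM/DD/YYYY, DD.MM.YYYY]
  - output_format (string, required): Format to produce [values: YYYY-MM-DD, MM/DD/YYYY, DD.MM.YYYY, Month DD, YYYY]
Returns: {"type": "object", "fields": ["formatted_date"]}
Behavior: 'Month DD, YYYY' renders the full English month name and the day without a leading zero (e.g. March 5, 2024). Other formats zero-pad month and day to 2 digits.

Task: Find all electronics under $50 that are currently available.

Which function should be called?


The task needs a function whose description is: Search product catalog by category and price range.
search_products


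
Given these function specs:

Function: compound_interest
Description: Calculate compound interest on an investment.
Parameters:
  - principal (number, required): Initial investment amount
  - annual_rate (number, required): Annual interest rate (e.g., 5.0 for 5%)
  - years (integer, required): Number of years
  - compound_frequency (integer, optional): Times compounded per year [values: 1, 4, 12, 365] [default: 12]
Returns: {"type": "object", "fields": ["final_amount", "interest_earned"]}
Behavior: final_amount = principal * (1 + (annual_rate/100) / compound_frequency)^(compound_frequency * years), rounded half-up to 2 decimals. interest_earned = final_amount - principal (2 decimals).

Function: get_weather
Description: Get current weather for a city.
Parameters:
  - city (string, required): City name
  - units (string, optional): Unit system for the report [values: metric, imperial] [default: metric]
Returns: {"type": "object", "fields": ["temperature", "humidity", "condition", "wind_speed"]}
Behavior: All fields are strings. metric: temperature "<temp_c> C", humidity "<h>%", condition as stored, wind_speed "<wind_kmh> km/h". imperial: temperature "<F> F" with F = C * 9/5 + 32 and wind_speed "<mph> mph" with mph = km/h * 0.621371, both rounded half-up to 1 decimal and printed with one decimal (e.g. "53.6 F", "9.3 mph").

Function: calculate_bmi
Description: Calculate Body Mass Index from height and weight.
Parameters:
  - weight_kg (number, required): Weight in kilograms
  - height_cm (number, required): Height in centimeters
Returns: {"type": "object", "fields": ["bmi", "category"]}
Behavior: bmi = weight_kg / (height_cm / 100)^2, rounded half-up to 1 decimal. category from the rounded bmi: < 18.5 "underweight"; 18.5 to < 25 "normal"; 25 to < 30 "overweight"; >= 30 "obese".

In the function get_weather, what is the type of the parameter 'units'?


The get_weather spec declares:
  - units (string, optional): Unit system for the report [values: metric, imperial] [default: metric]
Type:
string


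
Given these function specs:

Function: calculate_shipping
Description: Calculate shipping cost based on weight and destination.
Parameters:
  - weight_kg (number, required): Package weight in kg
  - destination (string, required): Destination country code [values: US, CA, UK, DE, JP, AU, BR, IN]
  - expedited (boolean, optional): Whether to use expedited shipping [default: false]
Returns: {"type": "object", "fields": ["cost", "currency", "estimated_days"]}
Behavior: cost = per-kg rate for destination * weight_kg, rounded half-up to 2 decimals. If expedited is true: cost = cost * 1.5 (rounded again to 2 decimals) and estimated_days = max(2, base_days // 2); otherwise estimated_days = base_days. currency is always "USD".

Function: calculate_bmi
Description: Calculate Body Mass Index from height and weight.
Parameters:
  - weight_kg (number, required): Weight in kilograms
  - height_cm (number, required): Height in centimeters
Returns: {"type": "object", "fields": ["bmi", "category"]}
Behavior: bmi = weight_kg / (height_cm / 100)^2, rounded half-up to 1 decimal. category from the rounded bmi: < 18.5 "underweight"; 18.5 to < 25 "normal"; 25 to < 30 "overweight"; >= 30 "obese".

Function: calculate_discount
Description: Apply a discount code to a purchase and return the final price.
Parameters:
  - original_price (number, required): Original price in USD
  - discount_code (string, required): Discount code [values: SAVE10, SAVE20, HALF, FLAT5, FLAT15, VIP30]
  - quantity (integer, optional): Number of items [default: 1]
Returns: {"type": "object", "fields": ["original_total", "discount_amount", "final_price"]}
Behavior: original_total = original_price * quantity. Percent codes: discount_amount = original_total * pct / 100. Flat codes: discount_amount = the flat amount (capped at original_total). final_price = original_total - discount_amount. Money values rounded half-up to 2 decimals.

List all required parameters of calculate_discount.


Parameters of calculate_discount and their required/optional flag:
  original_price: required
  discount_code: required
  quantity: optional
discount_code, original_price


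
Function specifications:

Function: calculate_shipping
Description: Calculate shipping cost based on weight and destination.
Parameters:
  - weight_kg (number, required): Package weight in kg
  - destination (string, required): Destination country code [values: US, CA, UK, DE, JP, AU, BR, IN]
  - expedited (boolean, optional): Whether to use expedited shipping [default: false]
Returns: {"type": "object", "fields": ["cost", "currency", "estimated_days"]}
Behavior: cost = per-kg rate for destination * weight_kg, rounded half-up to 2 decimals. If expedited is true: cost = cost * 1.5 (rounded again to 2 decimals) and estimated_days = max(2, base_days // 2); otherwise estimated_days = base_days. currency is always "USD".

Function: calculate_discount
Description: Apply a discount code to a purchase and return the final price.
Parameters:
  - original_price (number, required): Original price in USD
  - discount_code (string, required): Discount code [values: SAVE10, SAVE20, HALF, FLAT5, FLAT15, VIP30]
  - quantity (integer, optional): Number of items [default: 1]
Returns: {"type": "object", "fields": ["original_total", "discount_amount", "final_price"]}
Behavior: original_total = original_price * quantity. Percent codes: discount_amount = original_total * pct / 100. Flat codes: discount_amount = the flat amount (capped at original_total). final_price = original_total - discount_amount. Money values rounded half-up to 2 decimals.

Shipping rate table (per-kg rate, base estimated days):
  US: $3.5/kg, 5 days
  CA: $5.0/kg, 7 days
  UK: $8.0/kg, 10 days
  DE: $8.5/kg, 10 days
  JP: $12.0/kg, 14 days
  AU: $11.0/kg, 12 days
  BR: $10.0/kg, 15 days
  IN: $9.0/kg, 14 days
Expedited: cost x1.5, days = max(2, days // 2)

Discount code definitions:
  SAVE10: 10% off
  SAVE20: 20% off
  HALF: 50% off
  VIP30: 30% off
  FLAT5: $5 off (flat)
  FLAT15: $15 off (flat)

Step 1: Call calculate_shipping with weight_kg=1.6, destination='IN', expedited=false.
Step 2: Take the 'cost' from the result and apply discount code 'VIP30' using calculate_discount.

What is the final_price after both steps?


Step 1: calculate_shipping(weight_kg=1.6, destination=IN, expedited=false)
  Rate for IN: $9.0/kg, base 14 days
  cost = 9.0 * 1.6 = 14.4 -> 14.40
  expedited not set/false: estimated_days = 14
  -> cost = 14.40 USD
Step 2: calculate_discount(original_price=14.4, discount_code=VIP30, quantity=1)
  original_total = 14.4 * 1 = 14.40
  VIP30 = 30% off: discount_amount = 14.40 * 30/100 = 4.32 -> 4.32
  final_price = 14.40 - 4.32 = 10.08
  -> final_price = 10.08
$10.08


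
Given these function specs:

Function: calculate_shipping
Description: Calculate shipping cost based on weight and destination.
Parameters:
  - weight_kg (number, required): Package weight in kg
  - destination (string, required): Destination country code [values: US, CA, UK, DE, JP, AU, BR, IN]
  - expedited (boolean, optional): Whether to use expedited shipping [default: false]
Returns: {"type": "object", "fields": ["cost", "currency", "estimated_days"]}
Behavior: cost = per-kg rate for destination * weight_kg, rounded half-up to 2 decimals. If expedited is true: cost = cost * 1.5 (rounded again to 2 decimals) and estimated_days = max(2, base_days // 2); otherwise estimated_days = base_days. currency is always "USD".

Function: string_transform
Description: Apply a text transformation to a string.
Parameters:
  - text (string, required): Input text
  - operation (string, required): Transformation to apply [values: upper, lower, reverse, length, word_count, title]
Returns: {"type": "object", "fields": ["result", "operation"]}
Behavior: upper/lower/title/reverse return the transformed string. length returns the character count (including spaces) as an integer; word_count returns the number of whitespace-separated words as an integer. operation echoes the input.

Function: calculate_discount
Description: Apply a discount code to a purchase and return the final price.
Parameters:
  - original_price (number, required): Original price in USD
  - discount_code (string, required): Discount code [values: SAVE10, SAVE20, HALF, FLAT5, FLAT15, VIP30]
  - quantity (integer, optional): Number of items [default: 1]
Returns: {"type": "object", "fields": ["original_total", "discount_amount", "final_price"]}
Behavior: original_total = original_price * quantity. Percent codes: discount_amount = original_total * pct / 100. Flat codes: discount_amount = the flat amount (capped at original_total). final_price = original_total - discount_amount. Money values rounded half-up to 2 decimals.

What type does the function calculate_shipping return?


The calculate_shipping spec declares Returns: {"type": "object", "fields": ["cost", "currency", "estimated_days"]}
Type:
object


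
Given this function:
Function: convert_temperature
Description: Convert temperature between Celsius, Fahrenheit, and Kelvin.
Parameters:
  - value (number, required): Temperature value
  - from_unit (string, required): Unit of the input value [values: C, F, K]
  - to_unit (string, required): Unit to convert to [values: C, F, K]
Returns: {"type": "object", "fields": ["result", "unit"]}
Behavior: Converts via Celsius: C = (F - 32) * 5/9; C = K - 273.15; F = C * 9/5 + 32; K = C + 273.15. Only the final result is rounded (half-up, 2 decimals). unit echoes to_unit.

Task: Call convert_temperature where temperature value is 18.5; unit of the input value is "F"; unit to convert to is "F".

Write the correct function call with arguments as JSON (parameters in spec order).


Mapping each described value to its parameter name:
  'Temperature value' -> value = 18.5
  'Unit of the input value' -> from_unit = "F"
  'Unit to convert to' -> to_unit = "F"
convert_temperature({"value": 18.5, "from_unit": "F", "to_unit": "F"})


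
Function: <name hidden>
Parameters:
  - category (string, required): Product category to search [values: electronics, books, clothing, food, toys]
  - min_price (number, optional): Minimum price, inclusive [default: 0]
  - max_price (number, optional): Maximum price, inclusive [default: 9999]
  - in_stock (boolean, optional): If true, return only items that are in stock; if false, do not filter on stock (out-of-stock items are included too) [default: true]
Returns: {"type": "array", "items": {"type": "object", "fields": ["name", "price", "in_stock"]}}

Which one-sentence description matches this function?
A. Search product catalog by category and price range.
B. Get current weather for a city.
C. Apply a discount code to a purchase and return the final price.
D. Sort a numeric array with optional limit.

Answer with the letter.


Parameters category, min_price, max_price, in_stock and return "array" fit: Search product catalog by category and price range.
A


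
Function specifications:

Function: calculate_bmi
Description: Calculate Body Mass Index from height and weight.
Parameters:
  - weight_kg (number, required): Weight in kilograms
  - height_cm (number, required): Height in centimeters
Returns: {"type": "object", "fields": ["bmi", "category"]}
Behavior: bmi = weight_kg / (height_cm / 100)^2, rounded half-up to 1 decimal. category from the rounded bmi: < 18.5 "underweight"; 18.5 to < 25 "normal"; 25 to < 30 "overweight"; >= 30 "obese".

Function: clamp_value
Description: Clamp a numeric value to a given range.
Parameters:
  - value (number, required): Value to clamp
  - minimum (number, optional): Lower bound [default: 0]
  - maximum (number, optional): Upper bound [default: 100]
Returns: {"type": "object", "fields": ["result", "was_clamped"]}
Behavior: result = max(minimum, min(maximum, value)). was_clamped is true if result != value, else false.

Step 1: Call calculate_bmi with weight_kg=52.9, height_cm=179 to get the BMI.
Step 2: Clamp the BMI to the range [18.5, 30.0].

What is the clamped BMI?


Step 1: calculate_bmi(weight_kg=52.9, height_cm=179)
  height_m = 179 / 100 = 1.79
  bmi = 52.9 / 1.79^2 = 52.9 / 3.2041 = 16.510096 -> 16.5
  16.5 < 18.5 -> underweight
  -> bmi = 16.5
Step 2: clamp_value(value=16.5, minimum=18.5, maximum=30.0)
  result = max(18.5, min(30.0, 16.5)) = max(18.5, 16.5) = 18.5
  was_clamped = (18.5 != 16.5) = true
  -> result = 18.5
18.5


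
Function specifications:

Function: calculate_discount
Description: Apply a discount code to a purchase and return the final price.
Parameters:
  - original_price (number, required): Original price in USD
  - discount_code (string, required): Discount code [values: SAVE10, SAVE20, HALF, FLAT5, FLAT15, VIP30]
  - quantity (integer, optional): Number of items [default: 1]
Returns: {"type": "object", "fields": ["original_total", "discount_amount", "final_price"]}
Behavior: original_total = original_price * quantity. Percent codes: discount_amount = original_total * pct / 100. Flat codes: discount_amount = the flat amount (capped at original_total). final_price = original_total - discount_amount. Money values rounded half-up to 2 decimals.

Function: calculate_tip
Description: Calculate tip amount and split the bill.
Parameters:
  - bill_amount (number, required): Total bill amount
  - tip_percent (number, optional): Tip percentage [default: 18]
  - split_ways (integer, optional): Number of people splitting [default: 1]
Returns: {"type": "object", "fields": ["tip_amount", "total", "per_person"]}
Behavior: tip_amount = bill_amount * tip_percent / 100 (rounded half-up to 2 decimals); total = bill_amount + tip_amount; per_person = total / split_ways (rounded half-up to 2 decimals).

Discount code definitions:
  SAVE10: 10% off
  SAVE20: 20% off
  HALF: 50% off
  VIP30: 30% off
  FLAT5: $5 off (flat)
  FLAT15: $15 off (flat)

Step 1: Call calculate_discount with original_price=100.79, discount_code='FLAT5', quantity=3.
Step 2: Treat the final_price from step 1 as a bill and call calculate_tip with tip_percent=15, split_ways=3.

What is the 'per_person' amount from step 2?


Step 1: calculate_discount(original_price=100.79, discount_code=FLAT5, quantity=3)
  original_total = 100.79 * 3 = 302.37
  FLAT5 = $5 flat: discount_amount = min(5.00, 302.37) = 5.00
  final_price = 302.37 - 5.00 = 297.37
  -> final_price = 297.37
Step 2: calculate_tip(bill_amount=297.37, tip_percent=15, split_ways=3)
  tip_amount = 297.37 * 15/100 = 44.6055 -> 44.61
  total = 297.37 + 44.61 = 341.98
  per_person = 341.98 / 3 = 113.993333 -> 113.99
  -> per_person = 113.99
$113.99


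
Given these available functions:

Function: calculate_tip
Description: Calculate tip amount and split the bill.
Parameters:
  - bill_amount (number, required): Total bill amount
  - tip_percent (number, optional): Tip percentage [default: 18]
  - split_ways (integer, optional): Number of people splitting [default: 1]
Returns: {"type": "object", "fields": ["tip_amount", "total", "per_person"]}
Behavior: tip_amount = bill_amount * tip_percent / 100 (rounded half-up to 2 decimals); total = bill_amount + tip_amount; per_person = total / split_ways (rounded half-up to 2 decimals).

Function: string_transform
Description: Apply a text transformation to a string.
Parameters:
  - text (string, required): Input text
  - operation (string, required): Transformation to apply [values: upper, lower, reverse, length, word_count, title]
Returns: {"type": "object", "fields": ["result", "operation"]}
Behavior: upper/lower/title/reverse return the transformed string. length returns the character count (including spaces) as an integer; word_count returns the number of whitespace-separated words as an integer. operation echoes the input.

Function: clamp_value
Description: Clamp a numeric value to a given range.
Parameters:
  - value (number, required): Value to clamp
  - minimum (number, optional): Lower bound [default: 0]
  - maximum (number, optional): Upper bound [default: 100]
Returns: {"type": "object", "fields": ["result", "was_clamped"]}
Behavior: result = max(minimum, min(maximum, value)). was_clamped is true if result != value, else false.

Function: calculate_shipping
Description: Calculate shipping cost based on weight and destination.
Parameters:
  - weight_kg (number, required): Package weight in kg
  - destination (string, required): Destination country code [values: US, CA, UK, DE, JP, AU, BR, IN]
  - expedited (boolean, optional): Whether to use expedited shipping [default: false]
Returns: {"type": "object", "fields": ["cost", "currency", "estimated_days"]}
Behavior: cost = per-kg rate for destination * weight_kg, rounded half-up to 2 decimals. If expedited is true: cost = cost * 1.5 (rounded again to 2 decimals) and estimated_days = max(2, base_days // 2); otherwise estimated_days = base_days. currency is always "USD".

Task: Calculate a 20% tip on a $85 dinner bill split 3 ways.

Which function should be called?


The task needs a function whose description is: Calculate tip amount and split the bill.
calculate_tip


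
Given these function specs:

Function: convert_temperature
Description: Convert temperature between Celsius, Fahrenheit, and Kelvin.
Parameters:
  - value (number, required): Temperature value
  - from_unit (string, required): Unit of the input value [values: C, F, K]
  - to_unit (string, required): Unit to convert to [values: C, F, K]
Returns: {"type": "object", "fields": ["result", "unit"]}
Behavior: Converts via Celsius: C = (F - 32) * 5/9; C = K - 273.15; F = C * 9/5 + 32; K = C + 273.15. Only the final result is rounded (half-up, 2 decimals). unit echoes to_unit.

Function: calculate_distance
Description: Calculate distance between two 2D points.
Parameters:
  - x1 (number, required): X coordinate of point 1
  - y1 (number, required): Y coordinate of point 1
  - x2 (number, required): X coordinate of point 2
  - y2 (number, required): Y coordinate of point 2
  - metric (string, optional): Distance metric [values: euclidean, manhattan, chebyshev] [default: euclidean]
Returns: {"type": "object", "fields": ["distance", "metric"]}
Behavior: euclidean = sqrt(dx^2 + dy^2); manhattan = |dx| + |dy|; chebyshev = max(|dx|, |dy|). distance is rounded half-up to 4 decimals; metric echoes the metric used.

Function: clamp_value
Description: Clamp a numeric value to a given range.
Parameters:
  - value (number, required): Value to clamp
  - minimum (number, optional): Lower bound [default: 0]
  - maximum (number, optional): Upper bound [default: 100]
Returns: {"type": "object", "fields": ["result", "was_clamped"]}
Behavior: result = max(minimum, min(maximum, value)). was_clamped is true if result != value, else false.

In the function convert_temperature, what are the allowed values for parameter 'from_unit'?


The convert_temperature spec declares:
  - from_unit (string, required): Unit of the input value [values: C, F, K]
Allowed values:
C, F, K


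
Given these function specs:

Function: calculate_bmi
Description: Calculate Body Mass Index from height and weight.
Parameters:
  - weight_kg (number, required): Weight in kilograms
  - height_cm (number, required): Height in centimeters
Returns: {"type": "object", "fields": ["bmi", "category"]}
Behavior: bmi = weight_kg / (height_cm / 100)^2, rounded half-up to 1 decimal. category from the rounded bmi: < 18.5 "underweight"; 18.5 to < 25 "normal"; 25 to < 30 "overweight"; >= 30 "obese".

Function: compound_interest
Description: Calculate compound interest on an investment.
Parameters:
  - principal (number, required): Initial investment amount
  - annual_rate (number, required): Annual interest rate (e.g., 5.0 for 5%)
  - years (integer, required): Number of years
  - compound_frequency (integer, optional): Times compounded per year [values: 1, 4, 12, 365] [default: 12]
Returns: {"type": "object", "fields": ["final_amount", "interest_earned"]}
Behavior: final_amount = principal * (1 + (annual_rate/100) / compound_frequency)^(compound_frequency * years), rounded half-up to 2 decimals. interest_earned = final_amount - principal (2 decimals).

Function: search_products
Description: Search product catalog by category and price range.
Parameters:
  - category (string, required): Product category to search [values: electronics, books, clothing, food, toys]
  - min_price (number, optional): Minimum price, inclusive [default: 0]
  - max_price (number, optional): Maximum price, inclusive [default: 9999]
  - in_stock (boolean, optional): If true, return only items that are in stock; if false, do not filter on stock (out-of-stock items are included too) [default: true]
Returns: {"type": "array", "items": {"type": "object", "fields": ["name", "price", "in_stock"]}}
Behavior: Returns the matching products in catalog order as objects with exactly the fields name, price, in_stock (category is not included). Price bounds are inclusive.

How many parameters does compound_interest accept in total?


Parameters of compound_interest: principal (required), annual_rate (required), years (required), compound_frequency (optional)
Total:
4


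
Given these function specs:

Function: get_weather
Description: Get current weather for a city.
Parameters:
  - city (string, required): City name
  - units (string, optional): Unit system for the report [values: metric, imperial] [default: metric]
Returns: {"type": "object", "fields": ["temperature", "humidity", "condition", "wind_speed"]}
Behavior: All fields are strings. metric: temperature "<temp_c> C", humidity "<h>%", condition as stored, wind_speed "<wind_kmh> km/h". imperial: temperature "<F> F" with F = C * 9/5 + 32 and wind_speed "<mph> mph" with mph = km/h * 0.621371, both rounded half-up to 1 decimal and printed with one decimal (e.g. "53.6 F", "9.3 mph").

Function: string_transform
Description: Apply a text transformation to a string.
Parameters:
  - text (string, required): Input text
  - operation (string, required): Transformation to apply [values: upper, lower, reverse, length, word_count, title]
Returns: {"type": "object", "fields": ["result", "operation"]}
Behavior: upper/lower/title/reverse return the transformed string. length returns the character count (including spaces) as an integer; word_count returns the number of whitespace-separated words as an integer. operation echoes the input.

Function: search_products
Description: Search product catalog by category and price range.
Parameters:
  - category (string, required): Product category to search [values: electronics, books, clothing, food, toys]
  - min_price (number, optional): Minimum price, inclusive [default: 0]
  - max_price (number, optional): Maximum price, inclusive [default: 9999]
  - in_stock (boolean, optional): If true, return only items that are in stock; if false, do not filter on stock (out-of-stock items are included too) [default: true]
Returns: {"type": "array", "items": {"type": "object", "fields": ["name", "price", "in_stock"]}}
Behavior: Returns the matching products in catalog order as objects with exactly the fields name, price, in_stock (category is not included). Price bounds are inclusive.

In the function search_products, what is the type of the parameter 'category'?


The search_products spec declares:
  - category (string, required): Product category to search [values: electronics, books, clothing, food, toys]
Type:
string
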